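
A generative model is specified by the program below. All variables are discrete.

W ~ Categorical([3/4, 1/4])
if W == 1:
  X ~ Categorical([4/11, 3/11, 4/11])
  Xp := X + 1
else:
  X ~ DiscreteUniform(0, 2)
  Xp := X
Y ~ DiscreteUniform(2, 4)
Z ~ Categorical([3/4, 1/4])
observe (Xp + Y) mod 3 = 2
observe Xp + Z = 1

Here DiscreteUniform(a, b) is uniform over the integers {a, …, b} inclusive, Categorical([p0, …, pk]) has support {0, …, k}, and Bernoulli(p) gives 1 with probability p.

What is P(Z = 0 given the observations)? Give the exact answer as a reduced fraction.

Enumerate traces; 3 have nonzero weight after conditioning:
  (W=0, X=0, Y=2, Z=1) weight 1/48
  (W=0, X=1, Y=4, Z=0) weight 1/16
  (W=1, X=0, Y=4, Z=0) weight 1/44
Group by Z:
  weight(Z=0) = 15/176
  weight(Z=1) = 1/48
Total weight = 15/176 + 1/48 = 7/66
P(Z=0 | obs) = 15/176 / 7/66 = 45/56
P(Z=1 | obs) = 1/48 / 7/66 = 11/56

P(Z = 0 | obs) = 45/56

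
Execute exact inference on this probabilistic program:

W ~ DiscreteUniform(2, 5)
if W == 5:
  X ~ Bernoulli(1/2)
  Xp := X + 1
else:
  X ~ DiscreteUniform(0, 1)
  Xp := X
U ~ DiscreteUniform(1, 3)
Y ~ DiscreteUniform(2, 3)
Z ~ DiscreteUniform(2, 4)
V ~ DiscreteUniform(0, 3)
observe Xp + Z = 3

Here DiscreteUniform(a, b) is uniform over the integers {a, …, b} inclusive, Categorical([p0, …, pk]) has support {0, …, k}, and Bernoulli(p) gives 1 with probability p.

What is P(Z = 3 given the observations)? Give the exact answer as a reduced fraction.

Enumerate traces; 168 have nonzero weight after conditioning:
  (W=2, X=0, U=1, Y=2, Z=3, V=0) weight 1/576
  (W=2, X=0, U=1, Y=2, Z=3, V=1) weight 1/576
  (W=2, X=0, U=1, Y=2, Z=3, V=2) weight 1/576
  (W=2, X=0, U=1, Y=2, Z=3, V=3) weight 1/576
  (W=2, X=0, U=1, Y=3, Z=3, V=0) weight 1/576
  (W=2, X=0, U=1, Y=3, Z=3, V=1) weight 1/576
  (W=2, X=0, U=1, Y=3, Z=3, V=2) weight 1/576
  (W=2, X=0, U=1, Y=3, Z=3, V=3) weight 1/576
  (W=2, X=1, U=1, Y=2, Z=2, V=0) weight 1/576
  … 159 more
Group by Z:
  weight(Z=2) = 1/6
  weight(Z=3) = 1/8
Total weight = 1/6 + 1/8 = 7/24
P(Z=2 | obs) = 1/6 / 7/24 = 4/7
P(Z=3 | obs) = 1/8 / 7/24 = 3/7

P(Z = 3 | obs) = 3/7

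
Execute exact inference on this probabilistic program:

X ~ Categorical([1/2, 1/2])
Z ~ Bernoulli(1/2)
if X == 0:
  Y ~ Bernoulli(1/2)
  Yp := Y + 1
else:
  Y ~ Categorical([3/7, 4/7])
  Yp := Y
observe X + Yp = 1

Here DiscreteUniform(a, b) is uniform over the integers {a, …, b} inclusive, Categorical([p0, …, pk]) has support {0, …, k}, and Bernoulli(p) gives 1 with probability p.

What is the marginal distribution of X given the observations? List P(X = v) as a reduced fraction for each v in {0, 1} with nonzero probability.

P(X=0) = 7/13, P(X=1) = 6/13

Enumerate traces; 4 have nonzero weight after conditioning:
  (X=0, Z=0, Y=0) weight 1/8
  (X=0, Z=1, Y=0) weight 1/8
  (X=1, Z=0, Y=0) weight 3/28
  (X=1, Z=1, Y=0) weight 3/28
Group by X:
  weight(X=0) = 1/4
  weight(X=1) = 3/14
Total weight = 1/4 + 3/14 = 13/28
P(X=0 | obs) = 1/4 / 13/28 = 7/13
P(X=1 | obs) = 3/14 / 13/28 = 6/13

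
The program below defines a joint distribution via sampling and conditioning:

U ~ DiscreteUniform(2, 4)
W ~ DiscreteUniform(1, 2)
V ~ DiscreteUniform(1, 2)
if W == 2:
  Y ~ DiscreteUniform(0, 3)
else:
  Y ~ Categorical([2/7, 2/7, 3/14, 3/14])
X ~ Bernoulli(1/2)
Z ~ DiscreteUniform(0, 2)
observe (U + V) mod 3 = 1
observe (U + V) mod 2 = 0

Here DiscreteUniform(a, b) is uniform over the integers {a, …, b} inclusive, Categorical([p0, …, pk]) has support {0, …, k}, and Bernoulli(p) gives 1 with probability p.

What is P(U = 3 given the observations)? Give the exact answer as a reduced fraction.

Enumerate traces; 96 have nonzero weight after conditioning:
  (U=2, W=1, V=2, Y=0, X=0, Z=0) weight 1/252
  (U=2, W=1, V=2, Y=0, X=0, Z=1) weight 1/252
  (U=2, W=1, V=2, Y=0, X=0, Z=2) weight 1/252
  (U=2, W=1, V=2, Y=0, X=1, Z=0) weight 1/252
  (U=2, W=1, V=2, Y=0, X=1, Z=1) weight 1/252
  (U=2, W=1, V=2, Y=0, X=1, Z=2) weight 1/252
  (U=2, W=1, V=2, Y=1, X=0, Z=0) weight 1/252
  (U=2, W=1, V=2, Y=1, X=0, Z=1) weight 1/252
  (U=3, W=1, V=1, Y=0, X=0, Z=0) weight 1/252
  … 87 more
Group by U:
  weight(U=2) = 1/6
  weight(U=3) = 1/6
Total weight = 1/6 + 1/6 = 1/3
P(U=2 | obs) = 1/6 / 1/3 = 1/2
P(U=3 | obs) = 1/6 / 1/3 = 1/2

P(U = 3 | obs) = 1/2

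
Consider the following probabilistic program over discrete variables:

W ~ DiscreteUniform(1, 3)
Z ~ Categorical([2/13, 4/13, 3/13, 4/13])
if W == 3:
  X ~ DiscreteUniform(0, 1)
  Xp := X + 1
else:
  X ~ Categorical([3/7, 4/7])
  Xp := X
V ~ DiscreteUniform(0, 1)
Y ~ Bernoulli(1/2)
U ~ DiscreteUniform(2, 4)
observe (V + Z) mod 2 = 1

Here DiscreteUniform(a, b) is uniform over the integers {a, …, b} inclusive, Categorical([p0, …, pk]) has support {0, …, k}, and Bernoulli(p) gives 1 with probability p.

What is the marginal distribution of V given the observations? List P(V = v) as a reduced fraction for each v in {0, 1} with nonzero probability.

P(V=0) = 8/13, P(V=1) = 5/13

Enumerate traces; 144 have nonzero weight after conditioning:
  (W=1, Z=0, X=0, V=1, Y=0, U=2) weight 1/546
  (W=1, Z=0, X=0, V=1, Y=0, U=3) weight 1/546
  (W=1, Z=0, X=0, V=1, Y=0, U=4) weight 1/546
  (W=1, Z=0, X=0, V=1, Y=1, U=2) weight 1/546
  (W=1, Z=0, X=0, V=1, Y=1, U=3) weight 1/546
  (W=1, Z=0, X=0, V=1, Y=1, U=4) weight 1/546
  (W=1, Z=0, X=1, V=1, Y=0, U=2) weight 2/819
  (W=1, Z=0, X=1, V=1, Y=0, U=3) weight 2/819
  (W=1, Z=1, X=0, V=0, Y=0, U=2) weight 1/273
  … 135 more
Group by V:
  weight(V=0) = 4/13
  weight(V=1) = 5/26
Total weight = 4/13 + 5/26 = 1/2
P(V=0 | obs) = 4/13 / 1/2 = 8/13
P(V=1 | obs) = 5/26 / 1/2 = 5/13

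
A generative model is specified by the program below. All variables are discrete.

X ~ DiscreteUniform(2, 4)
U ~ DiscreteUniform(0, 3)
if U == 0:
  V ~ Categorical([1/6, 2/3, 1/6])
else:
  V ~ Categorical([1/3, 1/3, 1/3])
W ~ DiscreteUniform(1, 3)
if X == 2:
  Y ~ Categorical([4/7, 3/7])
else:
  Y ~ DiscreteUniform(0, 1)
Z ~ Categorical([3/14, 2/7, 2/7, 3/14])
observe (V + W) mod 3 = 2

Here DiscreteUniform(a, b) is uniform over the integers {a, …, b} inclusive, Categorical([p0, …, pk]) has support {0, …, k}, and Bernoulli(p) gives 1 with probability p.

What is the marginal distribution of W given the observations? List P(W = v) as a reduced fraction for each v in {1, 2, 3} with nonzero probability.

P(W=1) = 5/12, P(W=2) = 7/24, P(W=3) = 7/24

Enumerate traces; 288 have nonzero weight after conditioning:
  (X=2, U=0, V=0, W=2, Y=0, Z=0) weight 1/1764
  (X=2, U=0, V=0, W=2, Y=0, Z=1) weight 1/1323
  (X=2, U=0, V=0, W=2, Y=0, Z=2) weight 1/1323
  (X=2, U=0, V=0, W=2, Y=0, Z=3) weight 1/1764
  (X=2, U=0, V=0, W=2, Y=1, Z=0) weight 1/2352
  (X=2, U=0, V=0, W=2, Y=1, Z=1) weight 1/1764
  (X=2, U=0, V=0, W=2, Y=1, Z=2) weight 1/1764
  (X=2, U=0, V=0, W=2, Y=1, Z=3) weight 1/2352
  (X=2, U=0, V=1, W=1, Y=0, Z=0) weight 1/441
  (X=2, U=0, V=2, W=3, Y=0, Z=0) weight 1/1764
  … 278 more
Group by W:
  weight(W=1) = 5/36
  weight(W=2) = 7/72
  weight(W=3) = 7/72
Total weight = 5/36 + 7/72 + 7/72 = 1/3
P(W=1 | obs) = 5/36 / 1/3 = 5/12
P(W=2 | obs) = 7/72 / 1/3 = 7/24
P(W=3 | obs) = 7/72 / 1/3 = 7/24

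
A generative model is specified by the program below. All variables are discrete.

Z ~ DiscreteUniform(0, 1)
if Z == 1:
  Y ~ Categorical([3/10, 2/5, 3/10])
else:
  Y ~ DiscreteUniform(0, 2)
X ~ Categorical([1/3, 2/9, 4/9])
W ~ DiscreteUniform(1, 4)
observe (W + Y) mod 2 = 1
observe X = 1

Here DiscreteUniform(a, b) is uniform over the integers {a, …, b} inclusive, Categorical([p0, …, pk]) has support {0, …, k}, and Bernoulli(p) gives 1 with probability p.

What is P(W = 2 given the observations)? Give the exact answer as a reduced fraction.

Enumerate traces; 12 have nonzero weight after conditioning:
  (Z=0, Y=0, X=1, W=1) weight 1/108
  (Z=0, Y=0, X=1, W=3) weight 1/108
  (Z=0, Y=1, X=1, W=2) weight 1/108
  (Z=0, Y=1, X=1, W=4) weight 1/108
  (Z=0, Y=2, X=1, W=1) weight 1/108
  (Z=0, Y=2, X=1, W=3) weight 1/108
  (Z=1, Y=0, X=1, W=1) weight 1/120
  (Z=1, Y=0, X=1, W=3) weight 1/120
  … 4 more
Group by W:
  weight(W=1) = 19/540
  weight(W=2) = 11/540
  weight(W=3) = 19/540
  weight(W=4) = 11/540
Total weight = 19/540 + 11/540 + 19/540 + 11/540 = 1/9
P(W=1 | obs) = 19/540 / 1/9 = 19/60
P(W=2 | obs) = 11/540 / 1/9 = 11/60
P(W=3 | obs) = 19/540 / 1/9 = 19/60
P(W=4 | obs) = 11/540 / 1/9 = 11/60

P(W = 2 | obs) = 11/60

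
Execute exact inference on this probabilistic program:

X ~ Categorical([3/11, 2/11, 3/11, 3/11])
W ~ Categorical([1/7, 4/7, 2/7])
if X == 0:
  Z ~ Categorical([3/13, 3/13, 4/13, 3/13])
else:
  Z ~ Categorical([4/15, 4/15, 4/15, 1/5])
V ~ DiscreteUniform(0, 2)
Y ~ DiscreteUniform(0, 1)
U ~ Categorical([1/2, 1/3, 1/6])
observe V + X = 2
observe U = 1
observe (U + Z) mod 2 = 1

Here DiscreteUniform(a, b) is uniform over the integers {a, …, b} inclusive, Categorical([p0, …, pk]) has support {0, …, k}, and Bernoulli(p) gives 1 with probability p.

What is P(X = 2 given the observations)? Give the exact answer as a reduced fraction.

Enumerate traces; 36 have nonzero weight after conditioning:
  (X=0, W=0, Z=0, V=2, Y=0, U=1) weight 1/2002
  (X=0, W=0, Z=0, V=2, Y=1, U=1) weight 1/2002
  (X=0, W=0, Z=2, V=2, Y=0, U=1) weight 2/3003
  (X=0, W=0, Z=2, V=2, Y=1, U=1) weight 2/3003
  (X=0, W=1, Z=0, V=2, Y=0, U=1) weight 2/1001
  (X=0, W=1, Z=0, V=2, Y=1, U=1) weight 2/1001
  (X=0, W=1, Z=2, V=2, Y=0, U=1) weight 8/3003
  (X=0, W=1, Z=2, V=2, Y=1, U=1) weight 8/3003
  (X=1, W=0, Z=0, V=1, Y=0, U=1) weight 4/10395
  (X=2, W=0, Z=0, V=0, Y=0, U=1) weight 2/3465
  … 26 more
Group by X:
  weight(X=0) = 7/429
  weight(X=1) = 16/1485
  weight(X=2) = 8/495
Total weight = 7/429 + 16/1485 + 8/495 = 167/3861
P(X=0 | obs) = 7/429 / 167/3861 = 63/167
P(X=1 | obs) = 16/1485 / 167/3861 = 208/835
P(X=2 | obs) = 8/495 / 167/3861 = 312/835

P(X = 2 | obs) = 312/835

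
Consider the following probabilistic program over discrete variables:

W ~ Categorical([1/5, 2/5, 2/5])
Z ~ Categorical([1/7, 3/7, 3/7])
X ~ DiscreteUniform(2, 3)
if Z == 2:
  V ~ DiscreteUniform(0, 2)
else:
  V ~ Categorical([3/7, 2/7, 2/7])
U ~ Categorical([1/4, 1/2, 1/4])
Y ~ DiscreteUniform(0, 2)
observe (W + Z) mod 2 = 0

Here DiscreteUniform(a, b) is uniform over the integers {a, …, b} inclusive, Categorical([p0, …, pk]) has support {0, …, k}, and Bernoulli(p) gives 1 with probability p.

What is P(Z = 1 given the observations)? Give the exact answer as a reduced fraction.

Enumerate traces; 270 have nonzero weight after conditioning:
  (W=0, Z=0, X=2, V=0, U=0, Y=0) weight 1/1960
  (W=0, Z=0, X=2, V=0, U=0, Y=1) weight 1/1960
  (W=0, Z=0, X=2, V=0, U=0, Y=2) weight 1/1960
  (W=0, Z=0, X=2, V=0, U=1, Y=0) weight 1/980
  (W=0, Z=0, X=2, V=0, U=1, Y=1) weight 1/980
  (W=0, Z=0, X=2, V=0, U=1, Y=2) weight 1/980
  (W=0, Z=0, X=2, V=0, U=2, Y=0) weight 1/1960
  (W=0, Z=0, X=2, V=0, U=2, Y=1) weight 1/1960
  (W=0, Z=2, X=2, V=0, U=0, Y=0) weight 1/840
  (W=1, Z=1, X=2, V=0, U=0, Y=0) weight 3/980
  … 260 more
Group by Z:
  weight(Z=0) = 3/35
  weight(Z=1) = 6/35
  weight(Z=2) = 9/35
Total weight = 3/35 + 6/35 + 9/35 = 18/35
P(Z=0 | obs) = 3/35 / 18/35 = 1/6
P(Z=1 | obs) = 6/35 / 18/35 = 1/3
P(Z=2 | obs) = 9/35 / 18/35 = 1/2

P(Z = 1 | obs) = 1/3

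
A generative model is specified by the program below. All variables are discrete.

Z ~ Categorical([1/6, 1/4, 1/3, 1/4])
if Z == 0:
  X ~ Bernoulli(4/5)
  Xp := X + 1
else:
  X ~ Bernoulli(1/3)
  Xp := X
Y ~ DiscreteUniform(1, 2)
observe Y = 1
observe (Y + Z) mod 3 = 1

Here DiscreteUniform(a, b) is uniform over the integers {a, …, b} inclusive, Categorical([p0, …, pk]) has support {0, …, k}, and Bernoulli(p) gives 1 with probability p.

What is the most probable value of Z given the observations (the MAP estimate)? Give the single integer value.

Enumerate traces; 4 have nonzero weight after conditioning:
  (Z=0, X=0, Y=1) weight 1/60
  (Z=0, X=1, Y=1) weight 1/15
  (Z=3, X=0, Y=1) weight 1/12
  (Z=3, X=1, Y=1) weight 1/24
Group by Z:
  weight(Z=0) = 1/12
  weight(Z=3) = 1/8
Total weight = 1/12 + 1/8 = 5/24
P(Z=0 | obs) = 1/12 / 5/24 = 2/5
P(Z=3 | obs) = 1/8 / 5/24 = 3/5
argmax = 3

argmax_v P(Z = v | obs) = 3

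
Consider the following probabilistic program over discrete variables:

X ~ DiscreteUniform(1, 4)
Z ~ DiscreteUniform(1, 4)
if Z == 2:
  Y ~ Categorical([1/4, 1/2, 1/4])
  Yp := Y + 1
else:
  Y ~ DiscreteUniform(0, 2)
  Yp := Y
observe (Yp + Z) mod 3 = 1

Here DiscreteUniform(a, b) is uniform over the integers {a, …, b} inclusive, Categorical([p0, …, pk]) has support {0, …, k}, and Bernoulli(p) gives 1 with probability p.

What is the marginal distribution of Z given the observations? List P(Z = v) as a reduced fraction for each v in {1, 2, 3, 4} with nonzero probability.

P(Z=1) = 2/9, P(Z=2) = 1/3, P(Z=3) = 2/9, P(Z=4) = 2/9

Enumerate traces; 16 have nonzero weight after conditioning:
  (X=1, Z=1, Y=0) weight 1/48
  (X=1, Z=2, Y=1) weight 1/32
  (X=1, Z=3, Y=1) weight 1/48
  (X=1, Z=4, Y=0) weight 1/48
  (X=2, Z=1, Y=0) weight 1/48
  (X=2, Z=2, Y=1) weight 1/32
  (X=2, Z=3, Y=1) weight 1/48
  (X=2, Z=4, Y=0) weight 1/48
  … 8 more
Group by Z:
  weight(Z=1) = 1/12
  weight(Z=2) = 1/8
  weight(Z=3) = 1/12
  weight(Z=4) = 1/12
Total weight = 1/12 + 1/8 + 1/12 + 1/12 = 3/8
P(Z=1 | obs) = 1/12 / 3/8 = 2/9
P(Z=2 | obs) = 1/8 / 3/8 = 1/3
P(Z=3 | obs) = 1/12 / 3/8 = 2/9
P(Z=4 | obs) = 1/12 / 3/8 = 2/9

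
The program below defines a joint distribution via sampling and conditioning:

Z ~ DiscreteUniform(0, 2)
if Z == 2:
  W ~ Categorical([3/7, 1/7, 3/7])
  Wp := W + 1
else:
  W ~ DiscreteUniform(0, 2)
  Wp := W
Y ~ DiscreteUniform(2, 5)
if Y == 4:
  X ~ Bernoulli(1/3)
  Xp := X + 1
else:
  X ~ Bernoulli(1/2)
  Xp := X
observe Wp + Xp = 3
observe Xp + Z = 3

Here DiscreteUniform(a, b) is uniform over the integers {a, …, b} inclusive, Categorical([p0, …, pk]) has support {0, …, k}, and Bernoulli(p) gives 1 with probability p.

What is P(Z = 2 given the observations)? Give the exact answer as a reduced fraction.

P(Z = 2 | obs) = 39/53

Enumerate traces; 5 have nonzero weight after conditioning:
  (Z=1, W=1, Y=4, X=1) weight 1/108
  (Z=2, W=1, Y=2, X=1) weight 1/168
  (Z=2, W=1, Y=3, X=1) weight 1/168
  (Z=2, W=1, Y=4, X=0) weight 1/126
  (Z=2, W=1, Y=5, X=1) weight 1/168
Group by Z:
  weight(Z=1) = 1/108
  weight(Z=2) = 13/504
Total weight = 1/108 + 13/504 = 53/1512
P(Z=1 | obs) = 1/108 / 53/1512 = 14/53
P(Z=2 | obs) = 13/504 / 53/1512 = 39/53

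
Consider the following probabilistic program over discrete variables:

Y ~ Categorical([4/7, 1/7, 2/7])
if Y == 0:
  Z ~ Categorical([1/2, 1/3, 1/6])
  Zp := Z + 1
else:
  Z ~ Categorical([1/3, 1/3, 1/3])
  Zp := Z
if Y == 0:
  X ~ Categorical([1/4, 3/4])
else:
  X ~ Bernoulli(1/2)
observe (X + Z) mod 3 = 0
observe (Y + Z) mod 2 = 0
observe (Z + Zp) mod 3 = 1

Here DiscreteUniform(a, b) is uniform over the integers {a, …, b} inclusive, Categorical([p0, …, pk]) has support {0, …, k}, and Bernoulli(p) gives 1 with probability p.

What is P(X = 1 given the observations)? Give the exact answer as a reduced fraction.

Enumerate traces; 2 have nonzero weight after conditioning:
  (Y=0, Z=0, X=0) weight 1/14
  (Y=2, Z=2, X=1) weight 1/21
Group by X:
  weight(X=0) = 1/14
  weight(X=1) = 1/21
Total weight = 1/14 + 1/21 = 5/42
P(X=0 | obs) = 1/14 / 5/42 = 3/5
P(X=1 | obs) = 1/21 / 5/42 = 2/5

P(X = 1 | obs) = 2/5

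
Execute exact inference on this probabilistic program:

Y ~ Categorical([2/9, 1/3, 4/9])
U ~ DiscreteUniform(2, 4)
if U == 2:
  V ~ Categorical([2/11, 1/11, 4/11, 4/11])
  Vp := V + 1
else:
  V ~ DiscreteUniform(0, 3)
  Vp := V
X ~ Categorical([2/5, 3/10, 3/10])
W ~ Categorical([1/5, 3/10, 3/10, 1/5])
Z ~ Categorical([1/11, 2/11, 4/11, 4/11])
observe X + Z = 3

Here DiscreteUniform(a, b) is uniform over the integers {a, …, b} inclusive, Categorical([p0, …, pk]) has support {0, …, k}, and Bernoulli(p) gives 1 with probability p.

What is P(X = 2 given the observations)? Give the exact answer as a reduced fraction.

P(X = 2 | obs) = 3/17

Enumerate traces; 432 have nonzero weight after conditioning:
  (Y=0, U=2, V=0, X=0, W=0, Z=3) weight 32/81675
  (Y=0, U=2, V=0, X=0, W=1, Z=3) weight 16/27225
  (Y=0, U=2, V=0, X=0, W=2, Z=3) weight 16/27225
  (Y=0, U=2, V=0, X=0, W=3, Z=3) weight 32/81675
  (Y=0, U=2, V=0, X=1, W=0, Z=2) weight 8/27225
  (Y=0, U=2, V=0, X=1, W=1, Z=2) weight 4/9075
  (Y=0, U=2, V=0, X=1, W=2, Z=2) weight 4/9075
  (Y=0, U=2, V=0, X=1, W=3, Z=2) weight 8/27225
  (Y=0, U=2, V=0, X=2, W=0, Z=1) weight 4/27225
  … 423 more
Group by X:
  weight(X=0) = 8/55
  weight(X=1) = 6/55
  weight(X=2) = 3/55
Total weight = 8/55 + 6/55 + 3/55 = 17/55
P(X=0 | obs) = 8/55 / 17/55 = 8/17
P(X=1 | obs) = 6/55 / 17/55 = 6/17
P(X=2 | obs) = 3/55 / 17/55 = 3/17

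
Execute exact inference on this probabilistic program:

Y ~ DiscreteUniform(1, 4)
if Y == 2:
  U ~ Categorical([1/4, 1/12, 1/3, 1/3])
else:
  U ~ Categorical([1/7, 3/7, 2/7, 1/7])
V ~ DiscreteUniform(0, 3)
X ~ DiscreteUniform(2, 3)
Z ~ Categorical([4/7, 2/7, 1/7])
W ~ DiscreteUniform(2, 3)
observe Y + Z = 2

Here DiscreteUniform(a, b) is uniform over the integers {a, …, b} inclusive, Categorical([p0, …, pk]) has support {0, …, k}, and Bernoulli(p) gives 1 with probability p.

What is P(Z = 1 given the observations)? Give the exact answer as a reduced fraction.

P(Z = 1 | obs) = 1/3

Enumerate traces; 128 have nonzero weight after conditioning:
  (Y=1, U=0, V=0, X=2, Z=1, W=2) weight 1/1568
  (Y=1, U=0, V=0, X=2, Z=1, W=3) weight 1/1568
  (Y=1, U=0, V=0, X=3, Z=1, W=2) weight 1/1568
  (Y=1, U=0, V=0, X=3, Z=1, W=3) weight 1/1568
  (Y=1, U=0, V=1, X=2, Z=1, W=2) weight 1/1568
  (Y=1, U=0, V=1, X=2, Z=1, W=3) weight 1/1568
  (Y=1, U=0, V=1, X=3, Z=1, W=2) weight 1/1568
  (Y=1, U=0, V=1, X=3, Z=1, W=3) weight 1/1568
  (Y=2, U=0, V=0, X=2, Z=0, W=2) weight 1/448
  … 119 more
Group by Z:
  weight(Z=0) = 1/7
  weight(Z=1) = 1/14
Total weight = 1/7 + 1/14 = 3/14
P(Z=0 | obs) = 1/7 / 3/14 = 2/3
P(Z=1 | obs) = 1/14 / 3/14 = 1/3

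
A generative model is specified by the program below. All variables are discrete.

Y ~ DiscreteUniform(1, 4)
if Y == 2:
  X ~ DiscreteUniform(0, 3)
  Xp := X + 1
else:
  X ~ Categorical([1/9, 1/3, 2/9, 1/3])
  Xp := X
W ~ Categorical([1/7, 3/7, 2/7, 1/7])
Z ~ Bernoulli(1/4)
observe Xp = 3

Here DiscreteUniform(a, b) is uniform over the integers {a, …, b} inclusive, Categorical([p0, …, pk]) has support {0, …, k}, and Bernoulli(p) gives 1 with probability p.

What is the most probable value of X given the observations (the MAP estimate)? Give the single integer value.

argmax_v P(X = v | obs) = 3

Enumerate traces; 32 have nonzero weight after conditioning:
  (Y=1, X=3, W=0, Z=0) weight 1/112
  (Y=1, X=3, W=0, Z=1) weight 1/336
  (Y=1, X=3, W=1, Z=0) weight 3/112
  (Y=1, X=3, W=1, Z=1) weight 1/112
  (Y=1, X=3, W=2, Z=0) weight 1/56
  (Y=1, X=3, W=2, Z=1) weight 1/168
  (Y=1, X=3, W=3, Z=0) weight 1/112
  (Y=1, X=3, W=3, Z=1) weight 1/336
  (Y=2, X=2, W=0, Z=0) weight 3/448
  … 23 more
Group by X:
  weight(X=2) = 1/16
  weight(X=3) = 1/4
Total weight = 1/16 + 1/4 = 5/16
P(X=2 | obs) = 1/16 / 5/16 = 1/5
P(X=3 | obs) = 1/4 / 5/16 = 4/5
argmax = 3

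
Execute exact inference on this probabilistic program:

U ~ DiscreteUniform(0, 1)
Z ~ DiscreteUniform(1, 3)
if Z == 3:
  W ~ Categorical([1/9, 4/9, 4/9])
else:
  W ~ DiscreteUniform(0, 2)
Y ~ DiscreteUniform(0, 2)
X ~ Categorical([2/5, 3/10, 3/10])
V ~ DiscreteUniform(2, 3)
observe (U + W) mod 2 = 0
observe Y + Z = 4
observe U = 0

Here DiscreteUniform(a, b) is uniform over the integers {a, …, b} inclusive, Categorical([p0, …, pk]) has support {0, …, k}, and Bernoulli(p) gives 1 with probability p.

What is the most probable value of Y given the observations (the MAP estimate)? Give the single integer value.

Enumerate traces; 24 have nonzero weight after conditioning:
  (U=0, Z=2, W=0, Y=2, X=0, V=2) weight 1/270
  (U=0, Z=2, W=0, Y=2, X=0, V=3) weight 1/270
  (U=0, Z=2, W=0, Y=2, X=1, V=2) weight 1/360
  (U=0, Z=2, W=0, Y=2, X=1, V=3) weight 1/360
  (U=0, Z=2, W=0, Y=2, X=2, V=2) weight 1/360
  (U=0, Z=2, W=0, Y=2, X=2, V=3) weight 1/360
  (U=0, Z=2, W=2, Y=2, X=0, V=2) weight 1/270
  (U=0, Z=2, W=2, Y=2, X=0, V=3) weight 1/270
  (U=0, Z=3, W=0, Y=1, X=0, V=2) weight 1/810
  … 15 more
Group by Y:
  weight(Y=1) = 5/162
  weight(Y=2) = 1/27
Total weight = 5/162 + 1/27 = 11/162
P(Y=1 | obs) = 5/162 / 11/162 = 5/11
P(Y=2 | obs) = 1/27 / 11/162 = 6/11
argmax = 2

argmax_v P(Y = v | obs) = 2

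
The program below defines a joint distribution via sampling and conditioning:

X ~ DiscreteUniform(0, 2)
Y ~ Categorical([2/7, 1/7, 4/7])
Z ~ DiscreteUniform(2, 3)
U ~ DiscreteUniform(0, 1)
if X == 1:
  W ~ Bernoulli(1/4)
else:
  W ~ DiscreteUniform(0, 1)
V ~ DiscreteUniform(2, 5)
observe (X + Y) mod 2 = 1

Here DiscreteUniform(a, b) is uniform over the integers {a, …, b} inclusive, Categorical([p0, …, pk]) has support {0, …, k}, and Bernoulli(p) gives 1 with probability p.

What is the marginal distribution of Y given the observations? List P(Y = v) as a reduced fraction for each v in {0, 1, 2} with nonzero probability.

P(Y=0) = 1/4, P(Y=1) = 1/4, P(Y=2) = 1/2

Enumerate traces; 128 have nonzero weight after conditioning:
  (X=0, Y=1, Z=2, U=0, W=0, V=2) weight 1/672
  (X=0, Y=1, Z=2, U=0, W=0, V=3) weight 1/672
  (X=0, Y=1, Z=2, U=0, W=0, V=4) weight 1/672
  (X=0, Y=1, Z=2, U=0, W=0, V=5) weight 1/672
  (X=0, Y=1, Z=2, U=0, W=1, V=2) weight 1/672
  (X=0, Y=1, Z=2, U=0, W=1, V=3) weight 1/672
  (X=0, Y=1, Z=2, U=0, W=1, V=4) weight 1/672
  (X=0, Y=1, Z=2, U=0, W=1, V=5) weight 1/672
  (X=1, Y=0, Z=2, U=0, W=0, V=2) weight 1/224
  (X=1, Y=2, Z=2, U=0, W=0, V=2) weight 1/112
  … 118 more
Group by Y:
  weight(Y=0) = 2/21
  weight(Y=1) = 2/21
  weight(Y=2) = 4/21
Total weight = 2/21 + 2/21 + 4/21 = 8/21
P(Y=0 | obs) = 2/21 / 8/21 = 1/4
P(Y=1 | obs) = 2/21 / 8/21 = 1/4
P(Y=2 | obs) = 4/21 / 8/21 = 1/2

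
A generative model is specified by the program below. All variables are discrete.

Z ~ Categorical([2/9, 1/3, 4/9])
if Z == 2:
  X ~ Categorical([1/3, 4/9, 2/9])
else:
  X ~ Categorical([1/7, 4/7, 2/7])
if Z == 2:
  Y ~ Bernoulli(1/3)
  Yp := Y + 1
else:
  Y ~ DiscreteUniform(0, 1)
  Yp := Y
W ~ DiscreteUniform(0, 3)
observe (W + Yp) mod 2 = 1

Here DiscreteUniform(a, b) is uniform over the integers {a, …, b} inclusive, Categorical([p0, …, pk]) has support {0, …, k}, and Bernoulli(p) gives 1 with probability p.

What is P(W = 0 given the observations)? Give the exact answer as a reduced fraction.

P(W = 0 | obs) = 31/108

Enumerate traces; 36 have nonzero weight after conditioning:
  (Z=0, X=0, Y=0, W=1) weight 1/252
  (Z=0, X=0, Y=0, W=3) weight 1/252
  (Z=0, X=0, Y=1, W=0) weight 1/252
  (Z=0, X=0, Y=1, W=2) weight 1/252
  (Z=0, X=1, Y=0, W=1) weight 1/63
  (Z=0, X=1, Y=0, W=3) weight 1/63
  (Z=0, X=1, Y=1, W=0) weight 1/63
  (Z=0, X=1, Y=1, W=2) weight 1/63
  … 28 more
Group by W:
  weight(W=0) = 31/216
  weight(W=1) = 23/216
  weight(W=2) = 31/216
  weight(W=3) = 23/216
Total weight = 31/216 + 23/216 + 31/216 + 23/216 = 1/2
P(W=0 | obs) = 31/216 / 1/2 = 31/108
P(W=1 | obs) = 23/216 / 1/2 = 23/108
P(W=2 | obs) = 31/216 / 1/2 = 31/108
P(W=3 | obs) = 23/216 / 1/2 = 23/108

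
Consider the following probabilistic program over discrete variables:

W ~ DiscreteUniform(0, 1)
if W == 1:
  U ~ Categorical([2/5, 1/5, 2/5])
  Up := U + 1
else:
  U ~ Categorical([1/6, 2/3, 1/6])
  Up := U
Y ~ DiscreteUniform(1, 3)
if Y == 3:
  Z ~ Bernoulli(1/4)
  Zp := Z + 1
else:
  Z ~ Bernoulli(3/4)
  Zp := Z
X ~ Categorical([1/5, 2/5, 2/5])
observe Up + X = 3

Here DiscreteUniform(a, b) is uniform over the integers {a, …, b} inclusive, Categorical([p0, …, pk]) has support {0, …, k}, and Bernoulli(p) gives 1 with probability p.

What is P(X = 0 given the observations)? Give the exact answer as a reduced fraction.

P(X = 0 | obs) = 6/49

Enumerate traces; 30 have nonzero weight after conditioning:
  (W=0, U=1, Y=1, Z=0, X=2) weight 1/90
  (W=0, U=1, Y=1, Z=1, X=2) weight 1/30
  (W=0, U=1, Y=2, Z=0, X=2) weight 1/90
  (W=0, U=1, Y=2, Z=1, X=2) weight 1/30
  (W=0, U=1, Y=3, Z=0, X=2) weight 1/30
  (W=0, U=1, Y=3, Z=1, X=2) weight 1/90
  (W=0, U=2, Y=1, Z=0, X=1) weight 1/360
  (W=0, U=2, Y=1, Z=1, X=1) weight 1/120
  (W=1, U=2, Y=1, Z=0, X=0) weight 1/300
  … 21 more
Group by X:
  weight(X=0) = 1/25
  weight(X=1) = 11/150
  weight(X=2) = 16/75
Total weight = 1/25 + 11/150 + 16/75 = 49/150
P(X=0 | obs) = 1/25 / 49/150 = 6/49
P(X=1 | obs) = 11/150 / 49/150 = 11/49
P(X=2 | obs) = 16/75 / 49/150 = 32/49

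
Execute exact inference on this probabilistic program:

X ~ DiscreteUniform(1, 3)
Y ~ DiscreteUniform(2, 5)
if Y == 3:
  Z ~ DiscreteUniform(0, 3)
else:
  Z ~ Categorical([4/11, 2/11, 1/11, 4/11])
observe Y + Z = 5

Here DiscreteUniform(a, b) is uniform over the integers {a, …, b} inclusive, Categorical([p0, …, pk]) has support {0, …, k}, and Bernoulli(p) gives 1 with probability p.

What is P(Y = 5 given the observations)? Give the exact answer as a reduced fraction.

P(Y = 5 | obs) = 16/51

Enumerate traces; 12 have nonzero weight after conditioning:
  (X=1, Y=2, Z=3) weight 1/33
  (X=1, Y=3, Z=2) weight 1/48
  (X=1, Y=4, Z=1) weight 1/66
  (X=1, Y=5, Z=0) weight 1/33
  (X=2, Y=2, Z=3) weight 1/33
  (X=2, Y=3, Z=2) weight 1/48
  (X=2, Y=4, Z=1) weight 1/66
  (X=2, Y=5, Z=0) weight 1/33
  … 4 more
Group by Y:
  weight(Y=2) = 1/11
  weight(Y=3) = 1/16
  weight(Y=4) = 1/22
  weight(Y=5) = 1/11
Total weight = 1/11 + 1/16 + 1/22 + 1/11 = 51/176
P(Y=2 | obs) = 1/11 / 51/176 = 16/51
P(Y=3 | obs) = 1/16 / 51/176 = 11/51
P(Y=4 | obs) = 1/22 / 51/176 = 8/51
P(Y=5 | obs) = 1/11 / 51/176 = 16/51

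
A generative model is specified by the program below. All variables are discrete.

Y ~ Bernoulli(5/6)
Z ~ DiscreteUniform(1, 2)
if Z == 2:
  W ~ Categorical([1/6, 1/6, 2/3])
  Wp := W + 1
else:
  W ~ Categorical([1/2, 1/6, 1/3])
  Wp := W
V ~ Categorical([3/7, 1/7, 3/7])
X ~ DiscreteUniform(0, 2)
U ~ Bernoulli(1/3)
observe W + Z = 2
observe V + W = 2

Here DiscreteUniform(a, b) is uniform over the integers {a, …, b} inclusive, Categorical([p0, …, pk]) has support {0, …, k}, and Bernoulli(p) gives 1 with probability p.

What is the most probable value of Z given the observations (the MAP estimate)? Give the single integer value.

Enumerate traces; 24 have nonzero weight after conditioning:
  (Y=0, Z=1, W=1, V=1, X=0, U=0) weight 1/2268
  (Y=0, Z=1, W=1, V=1, X=0, U=1) weight 1/4536
  (Y=0, Z=1, W=1, V=1, X=1, U=0) weight 1/2268
  (Y=0, Z=1, W=1, V=1, X=1, U=1) weight 1/4536
  (Y=0, Z=1, W=1, V=1, X=2, U=0) weight 1/2268
  (Y=0, Z=1, W=1, V=1, X=2, U=1) weight 1/4536
  (Y=0, Z=2, W=0, V=2, X=0, U=0) weight 1/756
  (Y=0, Z=2, W=0, V=2, X=0, U=1) weight 1/1512
  … 16 more
Group by Z:
  weight(Z=1) = 1/84
  weight(Z=2) = 1/28
Total weight = 1/84 + 1/28 = 1/21
P(Z=1 | obs) = 1/84 / 1/21 = 1/4
P(Z=2 | obs) = 1/28 / 1/21 = 3/4
argmax = 2

argmax_v P(Z = v | obs) = 2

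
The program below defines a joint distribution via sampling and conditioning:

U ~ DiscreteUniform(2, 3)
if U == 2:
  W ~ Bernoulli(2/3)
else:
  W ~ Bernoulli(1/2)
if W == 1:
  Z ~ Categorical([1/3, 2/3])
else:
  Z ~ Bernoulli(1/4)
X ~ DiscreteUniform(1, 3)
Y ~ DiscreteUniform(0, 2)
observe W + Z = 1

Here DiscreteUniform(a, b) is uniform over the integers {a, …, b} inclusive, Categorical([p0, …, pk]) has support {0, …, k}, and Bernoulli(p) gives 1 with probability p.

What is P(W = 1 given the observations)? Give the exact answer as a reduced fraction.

P(W = 1 | obs) = 28/43

Enumerate traces; 36 have nonzero weight after conditioning:
  (U=2, W=0, Z=1, X=1, Y=0) weight 1/216
  (U=2, W=0, Z=1, X=1, Y=1) weight 1/216
  (U=2, W=0, Z=1, X=1, Y=2) weight 1/216
  (U=2, W=0, Z=1, X=2, Y=0) weight 1/216
  (U=2, W=0, Z=1, X=2, Y=1) weight 1/216
  (U=2, W=0, Z=1, X=2, Y=2) weight 1/216
  (U=2, W=0, Z=1, X=3, Y=0) weight 1/216
  (U=2, W=0, Z=1, X=3, Y=1) weight 1/216
  (U=2, W=1, Z=0, X=1, Y=0) weight 1/81
  … 27 more
Group by W:
  weight(W=0) = 5/48
  weight(W=1) = 7/36
Total weight = 5/48 + 7/36 = 43/144
P(W=0 | obs) = 5/48 / 43/144 = 15/43
P(W=1 | obs) = 7/36 / 43/144 = 28/43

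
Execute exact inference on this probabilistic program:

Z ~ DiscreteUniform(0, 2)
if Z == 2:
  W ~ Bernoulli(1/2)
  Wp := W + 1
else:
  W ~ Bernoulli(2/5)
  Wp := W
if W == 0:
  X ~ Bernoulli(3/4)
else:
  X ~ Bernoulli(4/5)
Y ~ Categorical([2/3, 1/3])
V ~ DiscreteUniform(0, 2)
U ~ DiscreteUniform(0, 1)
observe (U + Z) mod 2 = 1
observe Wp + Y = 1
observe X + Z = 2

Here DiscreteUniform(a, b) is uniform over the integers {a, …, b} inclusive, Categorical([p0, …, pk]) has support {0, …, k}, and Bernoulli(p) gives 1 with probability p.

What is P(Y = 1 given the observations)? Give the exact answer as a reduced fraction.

P(Y = 1 | obs) = 45/134

Enumerate traces; 9 have nonzero weight after conditioning:
  (Z=1, W=0, X=1, Y=1, V=0, U=0) weight 1/120
  (Z=1, W=0, X=1, Y=1, V=1, U=0) weight 1/120
  (Z=1, W=0, X=1, Y=1, V=2, U=0) weight 1/120
  (Z=1, W=1, X=1, Y=0, V=0, U=0) weight 8/675
  (Z=1, W=1, X=1, Y=0, V=1, U=0) weight 8/675
  (Z=1, W=1, X=1, Y=0, V=2, U=0) weight 8/675
  (Z=2, W=0, X=0, Y=0, V=0, U=1) weight 1/216
  (Z=2, W=0, X=0, Y=0, V=1, U=1) weight 1/216
  … 1 more
Group by Y:
  weight(Y=0) = 89/1800
  weight(Y=1) = 1/40
Total weight = 89/1800 + 1/40 = 67/900
P(Y=0 | obs) = 89/1800 / 67/900 = 89/134
P(Y=1 | obs) = 1/40 / 67/900 = 45/134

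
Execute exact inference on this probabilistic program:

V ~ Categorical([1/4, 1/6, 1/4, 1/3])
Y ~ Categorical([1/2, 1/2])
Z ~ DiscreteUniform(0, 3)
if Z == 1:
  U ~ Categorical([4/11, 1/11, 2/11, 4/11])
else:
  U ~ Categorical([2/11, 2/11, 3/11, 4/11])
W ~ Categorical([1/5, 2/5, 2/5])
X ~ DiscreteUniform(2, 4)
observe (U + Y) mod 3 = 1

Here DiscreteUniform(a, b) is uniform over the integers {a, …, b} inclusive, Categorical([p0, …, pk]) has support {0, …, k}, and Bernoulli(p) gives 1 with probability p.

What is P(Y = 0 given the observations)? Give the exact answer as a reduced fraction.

P(Y = 0 | obs) = 7/33

Enumerate traces; 432 have nonzero weight after conditioning:
  (V=0, Y=0, Z=0, U=1, W=0, X=2) weight 1/2640
  (V=0, Y=0, Z=0, U=1, W=0, X=3) weight 1/2640
  (V=0, Y=0, Z=0, U=1, W=0, X=4) weight 1/2640
  (V=0, Y=0, Z=0, U=1, W=1, X=2) weight 1/1320
  (V=0, Y=0, Z=0, U=1, W=1, X=3) weight 1/1320
  (V=0, Y=0, Z=0, U=1, W=1, X=4) weight 1/1320
  (V=0, Y=0, Z=0, U=1, W=2, X=2) weight 1/1320
  (V=0, Y=0, Z=0, U=1, W=2, X=3) weight 1/1320
  (V=0, Y=1, Z=0, U=0, W=0, X=2) weight 1/2640
  … 423 more
Group by Y:
  weight(Y=0) = 7/88
  weight(Y=1) = 13/44
Total weight = 7/88 + 13/44 = 3/8
P(Y=0 | obs) = 7/88 / 3/8 = 7/33
P(Y=1 | obs) = 13/44 / 3/8 = 26/33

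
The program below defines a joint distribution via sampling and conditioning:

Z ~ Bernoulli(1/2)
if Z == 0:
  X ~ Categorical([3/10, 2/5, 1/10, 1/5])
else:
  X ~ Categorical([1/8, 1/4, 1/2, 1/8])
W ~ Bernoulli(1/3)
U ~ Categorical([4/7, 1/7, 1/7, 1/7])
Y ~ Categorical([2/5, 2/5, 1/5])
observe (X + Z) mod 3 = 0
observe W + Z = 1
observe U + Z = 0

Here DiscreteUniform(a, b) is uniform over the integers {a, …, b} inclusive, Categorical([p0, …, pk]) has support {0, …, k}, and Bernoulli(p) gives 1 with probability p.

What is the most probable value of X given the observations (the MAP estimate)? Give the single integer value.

argmax_v P(X = v | obs) = 0

Enumerate traces; 6 have nonzero weight after conditioning:
  (Z=0, X=0, W=1, U=0, Y=0) weight 2/175
  (Z=0, X=0, W=1, U=0, Y=1) weight 2/175
  (Z=0, X=0, W=1, U=0, Y=2) weight 1/175
  (Z=0, X=3, W=1, U=0, Y=0) weight 4/525
  (Z=0, X=3, W=1, U=0, Y=1) weight 4/525
  (Z=0, X=3, W=1, U=0, Y=2) weight 2/525
Group by X:
  weight(X=0) = 1/35
  weight(X=3) = 2/105
Total weight = 1/35 + 2/105 = 1/21
P(X=0 | obs) = 1/35 / 1/21 = 3/5
P(X=3 | obs) = 2/105 / 1/21 = 2/5
argmax = 0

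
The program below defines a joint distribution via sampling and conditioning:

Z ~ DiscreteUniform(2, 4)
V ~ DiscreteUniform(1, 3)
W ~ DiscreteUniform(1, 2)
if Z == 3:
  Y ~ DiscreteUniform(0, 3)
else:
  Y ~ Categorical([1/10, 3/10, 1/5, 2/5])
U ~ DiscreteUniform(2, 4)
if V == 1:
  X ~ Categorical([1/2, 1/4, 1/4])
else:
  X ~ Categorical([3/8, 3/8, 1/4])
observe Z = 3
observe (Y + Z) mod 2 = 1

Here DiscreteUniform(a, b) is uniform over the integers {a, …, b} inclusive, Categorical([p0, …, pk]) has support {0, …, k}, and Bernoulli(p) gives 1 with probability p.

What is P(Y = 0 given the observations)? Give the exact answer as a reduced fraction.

Enumerate traces; 108 have nonzero weight after conditioning:
  (Z=3, V=1, W=1, Y=0, U=2, X=0) weight 1/432
  (Z=3, V=1, W=1, Y=0, U=2, X=1) weight 1/864
  (Z=3, V=1, W=1, Y=0, U=2, X=2) weight 1/864
  (Z=3, V=1, W=1, Y=0, U=3, X=0) weight 1/432
  (Z=3, V=1, W=1, Y=0, U=3, X=1) weight 1/864
  (Z=3, V=1, W=1, Y=0, U=3, X=2) weight 1/864
  (Z=3, V=1, W=1, Y=0, U=4, X=0) weight 1/432
  (Z=3, V=1, W=1, Y=0, U=4, X=1) weight 1/864
  (Z=3, V=1, W=1, Y=2, U=2, X=0) weight 1/432
  … 99 more
Group by Y:
  weight(Y=0) = 1/12
  weight(Y=2) = 1/12
Total weight = 1/12 + 1/12 = 1/6
P(Y=0 | obs) = 1/12 / 1/6 = 1/2
P(Y=2 | obs) = 1/12 / 1/6 = 1/2

P(Y = 0 | obs) = 1/2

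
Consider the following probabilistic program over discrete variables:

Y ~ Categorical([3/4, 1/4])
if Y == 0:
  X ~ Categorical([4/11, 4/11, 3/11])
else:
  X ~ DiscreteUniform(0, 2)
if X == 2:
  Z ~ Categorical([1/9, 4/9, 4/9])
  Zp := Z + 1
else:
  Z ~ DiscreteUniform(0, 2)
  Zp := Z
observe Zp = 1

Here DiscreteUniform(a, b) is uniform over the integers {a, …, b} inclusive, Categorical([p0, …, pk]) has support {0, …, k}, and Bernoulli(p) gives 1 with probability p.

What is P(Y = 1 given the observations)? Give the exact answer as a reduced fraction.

P(Y = 1 | obs) = 77/320

Enumerate traces; 6 have nonzero weight after conditioning:
  (Y=0, X=0, Z=1) weight 1/11
  (Y=0, X=1, Z=1) weight 1/11
  (Y=0, X=2, Z=0) weight 1/44
  (Y=1, X=0, Z=1) weight 1/36
  (Y=1, X=1, Z=1) weight 1/36
  (Y=1, X=2, Z=0) weight 1/108
Group by Y:
  weight(Y=0) = 9/44
  weight(Y=1) = 7/108
Total weight = 9/44 + 7/108 = 80/297
P(Y=0 | obs) = 9/44 / 80/297 = 243/320
P(Y=1 | obs) = 7/108 / 80/297 = 77/320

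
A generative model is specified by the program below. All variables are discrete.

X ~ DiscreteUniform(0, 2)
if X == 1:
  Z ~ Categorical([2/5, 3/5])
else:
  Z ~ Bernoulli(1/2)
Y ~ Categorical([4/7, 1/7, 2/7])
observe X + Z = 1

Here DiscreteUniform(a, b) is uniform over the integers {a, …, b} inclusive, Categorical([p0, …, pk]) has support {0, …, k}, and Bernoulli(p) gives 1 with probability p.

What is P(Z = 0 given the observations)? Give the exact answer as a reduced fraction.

P(Z = 0 | obs) = 4/9

Enumerate traces; 6 have nonzero weight after conditioning:
  (X=0, Z=1, Y=0) weight 2/21
  (X=0, Z=1, Y=1) weight 1/42
  (X=0, Z=1, Y=2) weight 1/21
  (X=1, Z=0, Y=0) weight 8/105
  (X=1, Z=0, Y=1) weight 2/105
  (X=1, Z=0, Y=2) weight 4/105
Group by Z:
  weight(Z=0) = 2/15
  weight(Z=1) = 1/6
Total weight = 2/15 + 1/6 = 3/10
P(Z=0 | obs) = 2/15 / 3/10 = 4/9
P(Z=1 | obs) = 1/6 / 3/10 = 5/9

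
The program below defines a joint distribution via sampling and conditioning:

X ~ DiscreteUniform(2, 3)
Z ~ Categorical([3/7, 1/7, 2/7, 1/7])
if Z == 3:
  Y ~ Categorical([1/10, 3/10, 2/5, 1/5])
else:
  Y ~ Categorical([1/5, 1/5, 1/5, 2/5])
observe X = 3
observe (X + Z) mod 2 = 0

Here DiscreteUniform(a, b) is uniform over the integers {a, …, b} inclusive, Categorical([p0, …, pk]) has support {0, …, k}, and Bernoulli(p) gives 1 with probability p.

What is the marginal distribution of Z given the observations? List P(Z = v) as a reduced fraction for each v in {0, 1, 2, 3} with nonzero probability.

Enumerate traces; 8 have nonzero weight after conditioning:
  (X=3, Z=1, Y=0) weight 1/70
  (X=3, Z=1, Y=1) weight 1/70
  (X=3, Z=1, Y=2) weight 1/70
  (X=3, Z=1, Y=3) weight 1/35
  (X=3, Z=3, Y=0) weight 1/140
  (X=3, Z=3, Y=1) weight 3/140
  (X=3, Z=3, Y=2) weight 1/35
  (X=3, Z=3, Y=3) weight 1/70
Group by Z:
  weight(Z=1) = 1/14
  weight(Z=3) = 1/14
Total weight = 1/14 + 1/14 = 1/7
P(Z=1 | obs) = 1/14 / 1/7 = 1/2
P(Z=3 | obs) = 1/14 / 1/7 = 1/2

P(Z=1) = 1/2, P(Z=3) = 1/2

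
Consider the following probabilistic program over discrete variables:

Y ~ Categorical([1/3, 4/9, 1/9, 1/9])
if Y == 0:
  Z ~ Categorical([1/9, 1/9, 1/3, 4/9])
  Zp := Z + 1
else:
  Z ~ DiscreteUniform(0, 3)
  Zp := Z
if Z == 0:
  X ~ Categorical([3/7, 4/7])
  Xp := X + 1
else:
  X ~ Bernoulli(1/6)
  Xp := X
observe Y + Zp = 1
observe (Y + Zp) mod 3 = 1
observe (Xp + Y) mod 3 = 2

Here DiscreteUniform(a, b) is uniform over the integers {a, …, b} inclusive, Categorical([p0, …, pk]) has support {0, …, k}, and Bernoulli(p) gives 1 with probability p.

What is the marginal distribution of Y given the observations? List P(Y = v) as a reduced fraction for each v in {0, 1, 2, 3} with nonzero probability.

P(Y=0) = 4/13, P(Y=1) = 9/13

Enumerate traces; 2 have nonzero weight after conditioning:
  (Y=0, Z=0, X=1) weight 4/189
  (Y=1, Z=0, X=0) weight 1/21
Group by Y:
  weight(Y=0) = 4/189
  weight(Y=1) = 1/21
Total weight = 4/189 + 1/21 = 13/189
P(Y=0 | obs) = 4/189 / 13/189 = 4/13
P(Y=1 | obs) = 1/21 / 13/189 = 9/13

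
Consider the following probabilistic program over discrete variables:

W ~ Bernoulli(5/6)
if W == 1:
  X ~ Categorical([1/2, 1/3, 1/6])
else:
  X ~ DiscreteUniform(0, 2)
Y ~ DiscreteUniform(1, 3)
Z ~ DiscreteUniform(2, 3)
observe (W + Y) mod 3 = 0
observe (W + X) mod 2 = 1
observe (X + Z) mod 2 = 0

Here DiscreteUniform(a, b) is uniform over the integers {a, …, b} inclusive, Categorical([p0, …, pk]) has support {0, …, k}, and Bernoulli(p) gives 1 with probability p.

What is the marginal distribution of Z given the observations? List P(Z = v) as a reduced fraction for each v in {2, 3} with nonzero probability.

Enumerate traces; 3 have nonzero weight after conditioning:
  (W=0, X=1, Y=3, Z=3) weight 1/108
  (W=1, X=0, Y=2, Z=2) weight 5/72
  (W=1, X=2, Y=2, Z=2) weight 5/216
Group by Z:
  weight(Z=2) = 5/54
  weight(Z=3) = 1/108
Total weight = 5/54 + 1/108 = 11/108
P(Z=2 | obs) = 5/54 / 11/108 = 10/11
P(Z=3 | obs) = 1/108 / 11/108 = 1/11

P(Z=2) = 10/11, P(Z=3) = 1/11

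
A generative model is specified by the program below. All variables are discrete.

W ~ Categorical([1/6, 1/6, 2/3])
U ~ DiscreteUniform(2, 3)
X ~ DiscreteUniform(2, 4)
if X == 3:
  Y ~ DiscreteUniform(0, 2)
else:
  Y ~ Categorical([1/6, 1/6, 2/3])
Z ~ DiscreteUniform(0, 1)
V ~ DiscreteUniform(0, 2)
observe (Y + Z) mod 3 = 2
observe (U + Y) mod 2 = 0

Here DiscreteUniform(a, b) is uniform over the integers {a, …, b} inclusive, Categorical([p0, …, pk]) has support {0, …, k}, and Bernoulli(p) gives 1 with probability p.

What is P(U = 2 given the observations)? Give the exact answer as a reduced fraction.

Enumerate traces; 54 have nonzero weight after conditioning:
  (W=0, U=2, X=2, Y=2, Z=0, V=0) weight 1/324
  (W=0, U=2, X=2, Y=2, Z=0, V=1) weight 1/324
  (W=0, U=2, X=2, Y=2, Z=0, V=2) weight 1/324
  (W=0, U=2, X=3, Y=2, Z=0, V=0) weight 1/648
  (W=0, U=2, X=3, Y=2, Z=0, V=1) weight 1/648
  (W=0, U=2, X=3, Y=2, Z=0, V=2) weight 1/648
  (W=0, U=2, X=4, Y=2, Z=0, V=0) weight 1/324
  (W=0, U=2, X=4, Y=2, Z=0, V=1) weight 1/324
  (W=0, U=3, X=2, Y=1, Z=1, V=0) weight 1/1296
  … 45 more
Group by U:
  weight(U=2) = 5/36
  weight(U=3) = 1/18
Total weight = 5/36 + 1/18 = 7/36
P(U=2 | obs) = 5/36 / 7/36 = 5/7
P(U=3 | obs) = 1/18 / 7/36 = 2/7

P(U = 2 | obs) = 5/7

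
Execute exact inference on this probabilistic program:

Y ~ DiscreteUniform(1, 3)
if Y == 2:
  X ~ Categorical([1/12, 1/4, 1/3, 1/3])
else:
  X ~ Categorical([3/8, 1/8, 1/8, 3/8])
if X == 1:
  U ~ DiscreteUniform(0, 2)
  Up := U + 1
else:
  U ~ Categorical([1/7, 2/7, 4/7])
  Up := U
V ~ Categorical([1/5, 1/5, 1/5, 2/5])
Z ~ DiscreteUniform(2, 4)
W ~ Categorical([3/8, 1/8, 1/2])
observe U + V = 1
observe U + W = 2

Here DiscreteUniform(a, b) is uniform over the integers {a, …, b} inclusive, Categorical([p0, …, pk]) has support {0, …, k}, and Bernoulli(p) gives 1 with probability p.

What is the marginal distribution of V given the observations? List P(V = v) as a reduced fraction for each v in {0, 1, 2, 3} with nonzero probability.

P(V=0) = 37/125, P(V=1) = 88/125

Enumerate traces; 72 have nonzero weight after conditioning:
  (Y=1, X=0, U=0, V=1, Z=2, W=2) weight 1/1680
  (Y=1, X=0, U=0, V=1, Z=3, W=2) weight 1/1680
  (Y=1, X=0, U=0, V=1, Z=4, W=2) weight 1/1680
  (Y=1, X=0, U=1, V=0, Z=2, W=1) weight 1/3360
  (Y=1, X=0, U=1, V=0, Z=3, W=1) weight 1/3360
  (Y=1, X=0, U=1, V=0, Z=4, W=1) weight 1/3360
  (Y=1, X=1, U=0, V=1, Z=2, W=2) weight 1/2160
  (Y=1, X=1, U=0, V=1, Z=3, W=2) weight 1/2160
  … 64 more
Group by V:
  weight(V=0) = 37/5040
  weight(V=1) = 11/630
Total weight = 37/5040 + 11/630 = 25/1008
P(V=0 | obs) = 37/5040 / 25/1008 = 37/125
P(V=1 | obs) = 11/630 / 25/1008 = 88/125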